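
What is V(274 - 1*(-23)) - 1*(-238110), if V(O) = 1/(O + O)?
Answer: 141437341/594 ≈ 2.3811e+5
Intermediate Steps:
V(O) = 1/(2*O)
V(274 - 1*(-23)) - 1*(-238110) = 1/(2*(274 - 1*(-23))) - 1*(-238110) = 1/(2*(274 + 23)) + 238110 = (1/2)/297 + 238110 = (1/2)*(1/297) + 238110 = 1/594 + 238110 = 141437341/594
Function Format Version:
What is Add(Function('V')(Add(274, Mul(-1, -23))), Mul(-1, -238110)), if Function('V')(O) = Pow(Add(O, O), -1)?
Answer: Rational(141437341, 594) ≈ 2.3811e+5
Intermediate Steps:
Function('V')(O) = Mul(Rational(1, 2), Pow(O, -1)) (Function('V')(O) = Pow(Mul(2, O), -1) = Mul(Rational(1, 2), Pow(O, -1)))
Add(Function('V')(Add(274, Mul(-1, -23))), Mul(-1, -238110)) = Add(Mul(Rational(1, 2), Pow(Add(274, Mul(-1, -23)), -1)), Mul(-1, -238110)) = Add(Mul(Rational(1, 2), Pow(Add(274, 23), -1)), 238110) = Add(Mul(Rational(1, 2), Pow(297, -1)), 238110) = Add(Mul(Rational(1, 2), Rational(1, 297)), 238110) = Add(Rational(1, 594), 238110) = Rational(141437341, 594)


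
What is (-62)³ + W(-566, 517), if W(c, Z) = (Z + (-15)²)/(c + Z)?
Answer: -1668402/7 ≈ -2.3834e+5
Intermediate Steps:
W(c, Z) = (225 + Z)/(Z + c) (W(c, Z) = (Z + 225)/(Z + c) = (225 + Z)/(Z + c))
(-62)³ + W(-566, 517) = (-62)³ + (225 + 517)/(517 - 566) = -238328 + 742/(-49) = -238328 - 1/49*742 = -238328 - 106/7 = -1668402/7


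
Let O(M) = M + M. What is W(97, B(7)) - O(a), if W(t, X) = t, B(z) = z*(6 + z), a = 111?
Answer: -125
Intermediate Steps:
O(M) = 2*M
W(97, B(7)) - O(a) = 97 - 2*111 = 97 - 1*222 = 97 - 222 = -125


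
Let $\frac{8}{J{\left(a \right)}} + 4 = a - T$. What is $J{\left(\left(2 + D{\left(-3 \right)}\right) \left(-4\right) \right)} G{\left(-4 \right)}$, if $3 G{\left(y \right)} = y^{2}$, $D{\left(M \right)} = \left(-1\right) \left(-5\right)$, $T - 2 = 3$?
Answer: $- \frac{128}{111} \approx -1.1532$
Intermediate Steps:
$T = 5$ ($T = 2 + 3 = 5$)
$D{\left(M \right)} = 5$
$J{\left(a \right)} = \frac{8}{-9 + a}$ ($J{\left(a \right)} = \frac{8}{-4 + \left(a - 5\right)} = \frac{8}{-4 + \left(-5 + a\right)} = \frac{8}{-9 + a}$)
$G{\left(y \right)} = \frac{y^{2}}{3}$
$J{\left(\left(2 + D{\left(-3 \right)}\right) \left(-4\right) \right)} G{\left(-4 \right)} = \frac{8}{-9 + \left(2 + 5\right) \left(-4\right)} \frac{\left(-4\right)^{2}}{3} = \frac{8}{-9 + 7 \left(-4\right)} \frac{1}{3} \cdot 16 = \frac{8}{-9 - 28} \cdot \frac{16}{3} = \frac{8}{-37} \cdot \frac{16}{3} = 8 \left(- \frac{1}{37}\right) \frac{16}{3} = \left(- \frac{8}{37}\right) \frac{16}{3} = - \frac{128}{111}$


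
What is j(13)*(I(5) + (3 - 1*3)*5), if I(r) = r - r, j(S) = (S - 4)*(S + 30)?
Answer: 0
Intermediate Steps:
j(S) = (-4 + S)*(30 + S)
I(r) = 0
j(13)*(I(5) + (3 - 1*3)*5) = (-120 + 13² + 26*13)*(0 + (3 - 1*3)*5) = (-120 + 169 + 338)*(0 + (3 - 3)*5) = 387*(0 + 0*5) = 387*(0 + 0) = 387*0 = 0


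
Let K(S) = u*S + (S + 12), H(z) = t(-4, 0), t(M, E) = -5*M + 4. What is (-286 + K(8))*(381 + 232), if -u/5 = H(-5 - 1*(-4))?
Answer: -751538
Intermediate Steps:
t(M, E) = 4 - 5*M
H(z) = 24 (H(z) = 4 - 5*(-4) = 4 + 20 = 24)
u = -120 (u = -5*24 = -120)
K(S) = 12 - 119*S (K(S) = -120*S + (S + 12) = -120*S + (12 + S) = 12 - 119*S)
(-286 + K(8))*(381 + 232) = (-286 + (12 - 119*8))*(381 + 232) = (-286 + (12 - 952))*613 = (-286 - 940)*613 = -1226*613 = -751538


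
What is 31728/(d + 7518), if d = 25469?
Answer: 31728/32987 ≈ 0.96183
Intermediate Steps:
31728/(d + 7518) = 31728/(25469 + 7518) = 31728/32987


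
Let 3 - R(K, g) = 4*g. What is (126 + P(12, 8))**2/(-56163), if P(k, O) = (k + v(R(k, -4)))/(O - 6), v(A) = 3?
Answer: -23763/74884 ≈ -0.31733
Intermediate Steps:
R(K, g) = 3 - 4*g
P(k, O) = (3 + k)/(-6 + O) (P(k, O) = (k + 3)/(O - 6) = (3 + k)/(-6 + O))
(126 + P(12, 8))**2/(-56163) = (126 + (3 + 12)/(-6 + 8))**2/(-56163) = (126 + 15/2)**2*(-1/56163) = (267/2)**2*(-1/56163) = (71289/4)*(-1/56163) = -23763/74884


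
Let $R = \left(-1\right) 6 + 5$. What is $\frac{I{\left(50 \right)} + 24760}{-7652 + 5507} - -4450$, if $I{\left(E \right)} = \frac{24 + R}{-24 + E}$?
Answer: $\frac{247532717}{55770} \approx 4438.5$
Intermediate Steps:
$R = -1$ ($R = -6 + 5 = -1$)
$I{\left(E \right)} = \frac{23}{-24 + E}$ ($I{\left(E \right)} = \frac{24 - 1}{-24 + E} = \frac{23}{-24 + E}$)
$\frac{I{\left(50 \right)} + 24760}{-7652 + 5507} - -4450 = \frac{\frac{23}{-24 + 50} + 24760}{-7652 + 5507} - -4450 = \frac{\frac{23}{26} + 24760}{-2145} + 4450 = \left(23 \cdot \frac{1}{26} + 24760\right) \left(- \frac{1}{2145}\right) + 4450 = \left(\frac{23}{26} + 24760\right) \left(- \frac{1}{2145}\right) + 4450 = \frac{643783}{26} \left(- \frac{1}{2145}\right) + 4450 = - \frac{643783}{55770} + 4450 = \frac{247532717}{55770}$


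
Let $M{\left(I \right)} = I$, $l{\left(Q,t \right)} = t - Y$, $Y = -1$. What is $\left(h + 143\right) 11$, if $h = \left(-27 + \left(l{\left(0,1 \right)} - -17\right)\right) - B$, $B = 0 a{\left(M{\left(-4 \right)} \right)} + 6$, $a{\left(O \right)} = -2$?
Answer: $1419$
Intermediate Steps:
$l{\left(Q,t \right)} = 1 + t$ ($l{\left(Q,t \right)} = t - -1 = t + 1 = 1 + t$)
$B = 6$ ($B = 0 \left(-2\right) + 6 = 0 + 6 = 6$)
$h = -14$ ($h = \left(-27 + \left(\left(1 + 1\right) - -17\right)\right) - 6 = \left(-27 + \left(2 + 17\right)\right) - 6 = \left(-27 + 19\right) - 6 = -8 - 6 = -14$)
$\left(h + 143\right) 11 = \left(-14 + 143\right) 11 = 129 \cdot 11 = 1419$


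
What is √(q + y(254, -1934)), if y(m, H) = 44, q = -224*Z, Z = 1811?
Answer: 2*I*√101405 ≈ 636.88*I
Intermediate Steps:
q = -405664 (q = -224*1811 = -405664)
√(q + y(254, -1934)) = √(-405664 + 44) = √(-405620) = 2*I*√101405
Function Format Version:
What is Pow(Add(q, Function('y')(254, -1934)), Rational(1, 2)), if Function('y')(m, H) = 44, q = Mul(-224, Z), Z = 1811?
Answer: Mul(2, I, Pow(101405, Rational(1, 2))) ≈ Mul(636.88, I)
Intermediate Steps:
q = -405664 (q = Mul(-224, 1811) = -405664)
Pow(Add(q, Function('y')(254, -1934)), Rational(1, 2)) = Pow(Add(-405664, 44), Rational(1, 2)) = Pow(-405620, Rational(1, 2)) = Mul(2, I, Pow(101405, Rational(1, 2)))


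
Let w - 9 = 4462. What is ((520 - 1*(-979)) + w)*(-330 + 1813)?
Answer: 8853510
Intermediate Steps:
w = 4471 (w = 9 + 4462 = 4471)
((520 - 1*(-979)) + w)*(-330 + 1813) = ((520 - 1*(-979)) + 4471)*(-330 + 1813) = ((520 + 979) + 4471)*1483 = (1499 + 4471)*1483 = 5970*1483 = 8853510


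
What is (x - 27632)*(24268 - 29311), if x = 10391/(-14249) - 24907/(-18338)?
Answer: 36410593451391057/261298162 ≈ 1.3934e+8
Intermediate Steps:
x = 164349685/261298162 (x = 10391*(-1/14249) - 24907*(-1/18338) = -10391/14249 + 24907/18338 = 164349685/261298162 ≈ 0.62897)
(x - 27632)*(24268 - 29311) = (164349685/261298162 - 27632)*(24268 - 29311) = -7220026462699/261298162*(-5043) = 36410593451391057/261298162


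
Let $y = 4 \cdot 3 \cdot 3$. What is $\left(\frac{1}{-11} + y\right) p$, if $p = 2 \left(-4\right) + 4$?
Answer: $- \frac{1580}{11} \approx -143.64$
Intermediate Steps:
$p = -4$ ($p = -8 + 4 = -4$)
$y = 36$ ($y = 12 \cdot 3 = 36$)
$\left(\frac{1}{-11} + y\right) p = \left(\frac{1}{-11} + 36\right) \left(-4\right) = \left(- \frac{1}{11} + 36\right) \left(-4\right) = \frac{395}{11} \left(-4\right) = - \frac{1580}{11}$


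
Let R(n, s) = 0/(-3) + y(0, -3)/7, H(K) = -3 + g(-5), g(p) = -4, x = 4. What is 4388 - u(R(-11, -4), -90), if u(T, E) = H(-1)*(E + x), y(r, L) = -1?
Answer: 3786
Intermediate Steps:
H(K) = -7 (H(K) = -3 - 4 = -7)
R(n, s) = -⅐ (R(n, s) = 0/(-3) - 1/7 = 0*(-⅓) - 1*⅐ = 0 - ⅐ = -⅐)
u(T, E) = -28 - 7*E (u(T, E) = -7*(E + 4) = -7*(4 + E) = -28 - 7*E)
4388 - u(R(-11, -4), -90) = 4388 - (-28 - 7*(-90)) = 4388 - (-28 + 630) = 4388 - 1*602 = 4388 - 602 = 3786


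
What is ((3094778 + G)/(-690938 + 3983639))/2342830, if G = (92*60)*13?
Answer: 1583269/3857119341915 ≈ 4.1048e-7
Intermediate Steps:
G = 71760 (G = 5520*13 = 71760)
((3094778 + G)/(-690938 + 3983639))/2342830 = ((3094778 + 71760)/(-690938 + 3983639))/2342830 = (3166538/3292701)*(1/2342830) = 1583269/3857119341915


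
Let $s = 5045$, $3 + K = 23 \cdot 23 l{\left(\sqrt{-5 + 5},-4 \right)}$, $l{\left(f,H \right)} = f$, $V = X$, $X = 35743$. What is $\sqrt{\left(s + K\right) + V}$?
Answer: $\sqrt{40785} \approx 201.95$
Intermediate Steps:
$V = 35743$
$K = -3$ ($K = -3 + 23 \cdot 23 \sqrt{-5 + 5} = -3 + 529 \sqrt{0} = -3 + 529 \cdot 0 = -3 + 0 = -3$)
$\sqrt{\left(s + K\right) + V} = \sqrt{\left(5045 - 3\right) + 35743} = \sqrt{5042 + 35743} = \sqrt{40785}$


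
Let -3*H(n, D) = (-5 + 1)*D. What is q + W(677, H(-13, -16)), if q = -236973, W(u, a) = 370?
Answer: -236603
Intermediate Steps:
H(n, D) = 4*D/3 (H(n, D) = -(-5 + 1)*D/3 = -(-4)*D/3 = 4*D/3)
q + W(677, H(-13, -16)) = -236973 + 370 = -236603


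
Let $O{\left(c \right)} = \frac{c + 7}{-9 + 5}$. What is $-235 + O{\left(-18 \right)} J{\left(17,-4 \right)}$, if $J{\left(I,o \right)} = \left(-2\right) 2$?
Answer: $-246$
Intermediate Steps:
$J{\left(I,o \right)} = -4$
$O{\left(c \right)} = - \frac{7}{4} - \frac{c}{4}$ ($O{\left(c \right)} = \frac{7 + c}{-4} = \left(7 + c\right) \left(- \frac{1}{4}\right) = - \frac{7}{4} - \frac{c}{4}$)
$-235 + O{\left(-18 \right)} J{\left(17,-4 \right)} = -235 + \left(- \frac{7}{4} - - \frac{9}{2}\right) \left(-4\right) = -235 + \left(- \frac{7}{4} + \frac{9}{2}\right) \left(-4\right) = -235 + \frac{11}{4} \left(-4\right) = -235 - 11 = -246$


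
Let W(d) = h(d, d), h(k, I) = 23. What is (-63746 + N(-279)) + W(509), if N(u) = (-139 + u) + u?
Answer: -64420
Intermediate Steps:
W(d) = 23
N(u) = -139 + 2*u
(-63746 + N(-279)) + W(509) = (-63746 + (-139 + 2*(-279))) + 23 = (-63746 + (-139 - 558)) + 23 = (-63746 - 697) + 23 = -64443 + 23 = -64420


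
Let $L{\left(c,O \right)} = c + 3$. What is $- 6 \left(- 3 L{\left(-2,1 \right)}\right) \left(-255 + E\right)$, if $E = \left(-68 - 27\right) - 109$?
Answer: $-8262$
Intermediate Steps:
$L{\left(c,O \right)} = 3 + c$
$E = -204$ ($E = -95 - 109 = -204$)
$- 6 \left(- 3 L{\left(-2,1 \right)}\right) \left(-255 + E\right) = - 6 \left(- 3 \left(3 - 2\right)\right) \left(-255 - 204\right) = - 6 \left(\left(-3\right) 1\right) \left(-459\right) = \left(-6\right) \left(-3\right) \left(-459\right) = 18 \left(-459\right) = -8262$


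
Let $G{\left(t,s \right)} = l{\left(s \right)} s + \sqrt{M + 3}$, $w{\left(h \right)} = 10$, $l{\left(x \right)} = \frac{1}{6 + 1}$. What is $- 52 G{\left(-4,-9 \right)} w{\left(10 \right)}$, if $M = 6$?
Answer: $- \frac{6240}{7} \approx -891.43$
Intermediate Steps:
$l{\left(x \right)} = \frac{1}{7}$
$G{\left(t,s \right)} = 3 + \frac{s}{7}$ ($G{\left(t,s \right)} = \frac{s}{7} + \sqrt{6 + 3} = \frac{s}{7} + \sqrt{9} = \frac{s}{7} + 3 = 3 + \frac{s}{7}$)
$- 52 G{\left(-4,-9 \right)} w{\left(10 \right)} = - 52 \left(3 + \frac{1}{7} \left(-9\right)\right) 10 = - 52 \left(3 - \frac{9}{7}\right) 10 = \left(-52\right) \frac{12}{7} \cdot 10 = \left(- \frac{624}{7}\right) 10 = - \frac{6240}{7}$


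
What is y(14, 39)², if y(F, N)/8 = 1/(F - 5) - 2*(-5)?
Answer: 529984/81 ≈ 6543.0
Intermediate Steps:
y(F, N) = 80 + 8/(-5 + F) (y(F, N) = 8*(1/(F - 5) - 2*(-5)) = 8*(1/(-5 + F) + 10) = 8*(10 + 1/(-5 + F)) = 80 + 8/(-5 + F))
y(14, 39)² = (8*(-49 + 10*14)/(-5 + 14))² = (8*(-49 + 140)/9)² = (8*(⅑)*91)² = (728/9)² = 529984/81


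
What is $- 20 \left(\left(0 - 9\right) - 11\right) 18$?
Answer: $7200$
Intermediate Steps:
$- 20 \left(\left(0 - 9\right) - 11\right) 18 = - 20 \left(-9 - 11\right) 18 = \left(-20\right) \left(-20\right) 18 = 400 \cdot 18 = 7200$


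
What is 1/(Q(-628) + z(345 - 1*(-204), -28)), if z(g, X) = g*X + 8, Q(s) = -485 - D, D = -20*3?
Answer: -1/15789 ≈ -6.3335e-5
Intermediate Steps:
D = -60
Q(s) = -425 (Q(s) = -485 - 1*(-60) = -485 + 60 = -425)
z(g, X) = 8 + X*g (z(g, X) = X*g + 8 = 8 + X*g)
1/(Q(-628) + z(345 - 1*(-204), -28)) = 1/(-425 + (8 - 28*(345 - 1*(-204)))) = 1/(-425 + (8 - 28*(345 + 204))) = 1/(-425 + (8 - 28*549)) = 1/(-425 + (8 - 15372)) = 1/(-425 - 15364) = 1/(-15789) = -1/15789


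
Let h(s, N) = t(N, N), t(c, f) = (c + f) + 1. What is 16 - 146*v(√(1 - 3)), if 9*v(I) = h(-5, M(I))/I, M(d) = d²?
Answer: 16 - 73*I*√2/3 ≈ 16.0 - 34.413*I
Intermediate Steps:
t(c, f) = 1 + c + f
h(s, N) = 1 + 2*N (h(s, N) = 1 + N + N = 1 + 2*N)
v(I) = (1 + 2*I²)/(9*I) (v(I) = ((1 + 2*I²)/I)/9 = (1 + 2*I²)/(9*I))
16 - 146*v(√(1 - 3)) = 16 - 146*(1 + 2*(√(1 - 3))²)/(9*(√(1 - 3))) = 16 - 146*(1 + 2*(√(-2))²)/(9*(√(-2))) = 16 - 146*(1 + 2*(I*√2)²)/(9*(I*√2)) = 16 - 146*(-I*√2/2)*(1 + 2*(-2))/9 = 16 - 146*(-I*√2/2)*(1 - 4)/9 = 16 - 146*(-I*√2/2)*(-3)/9 = 16 - 73*I*√2/3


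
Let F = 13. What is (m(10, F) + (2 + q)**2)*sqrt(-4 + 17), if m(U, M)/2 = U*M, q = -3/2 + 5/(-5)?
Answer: 1041*sqrt(13)/4 ≈ 938.34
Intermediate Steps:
q = -5/2 (q = -3*1/2 + 5*(-1/5) = -3/2 - 1 = -5/2 ≈ -2.5000)
m(U, M) = 2*M*U (m(U, M) = 2*(U*M) = 2*(M*U) = 2*M*U)
(m(10, F) + (2 + q)**2)*sqrt(-4 + 17) = (2*13*10 + (2 - 5/2)**2)*sqrt(-4 + 17) = (260 + (-1/2)**2)*sqrt(13) = (260 + 1/4)*sqrt(13) = 1041*sqrt(13)/4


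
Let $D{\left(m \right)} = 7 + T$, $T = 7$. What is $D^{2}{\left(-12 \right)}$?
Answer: $196$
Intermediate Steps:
$D{\left(m \right)} = 14$ ($D{\left(m \right)} = 7 + 7 = 14$)
$D^{2}{\left(-12 \right)} = 14^{2} = 196$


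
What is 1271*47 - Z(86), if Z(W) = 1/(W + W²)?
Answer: 446952233/7482 ≈ 59737.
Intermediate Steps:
1271*47 - Z(86) = 1271*47 - 1/(86*(1 + 86)) = 59737 - 1/(86*87) = 59737 - 1*1/7482 = 59737 - 1/7482 = 446952233/7482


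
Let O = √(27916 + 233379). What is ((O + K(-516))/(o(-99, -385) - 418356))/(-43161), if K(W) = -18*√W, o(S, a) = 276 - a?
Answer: √261295/18028133895 - 12*I*√129/6009377965 ≈ 2.8354e-8 - 2.268e-8*I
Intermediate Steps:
O = √261295 ≈ 511.17
((O + K(-516))/(o(-99, -385) - 418356))/(-43161) = ((√261295 - 36*I*√129)/((276 - 1*(-385)) - 418356))/(-43161) = ((√261295 - 36*I*√129)/((276 + 385) - 418356))*(-1/43161) = ((√261295 - 36*I*√129)/(661 - 418356))*(-1/43161) = ((√261295 - 36*I*√129)/(-417695))*(-1/43161) = ((√261295 - 36*I*√129)*(-1/417695))*(-1/43161) = (-√261295/417695 + 36*I*√129/417695)*(-1/43161) = √261295/18028133895 - 12*I*√129/6009377965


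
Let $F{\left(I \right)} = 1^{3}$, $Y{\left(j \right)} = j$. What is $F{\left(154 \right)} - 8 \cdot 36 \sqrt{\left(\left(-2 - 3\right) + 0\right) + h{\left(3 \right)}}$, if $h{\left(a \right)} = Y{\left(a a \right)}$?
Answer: $-575$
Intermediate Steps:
$F{\left(I \right)} = 1$
$h{\left(a \right)} = a^{2}$ ($h{\left(a \right)} = a a = a^{2}$)
$F{\left(154 \right)} - 8 \cdot 36 \sqrt{\left(\left(-2 - 3\right) + 0\right) + h{\left(3 \right)}} = 1 - 8 \cdot 36 \sqrt{\left(\left(-2 - 3\right) + 0\right) + 3^{2}} = 1 - 288 \sqrt{\left(-5 + 0\right) + 9} = 1 - 288 \sqrt{-5 + 9} = 1 - 288 \sqrt{4} = 1 - 288 \cdot 2 = 1 - 576 = -575$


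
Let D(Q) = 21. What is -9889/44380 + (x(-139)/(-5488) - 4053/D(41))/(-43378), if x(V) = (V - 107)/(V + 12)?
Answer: -5232294496137/23959989255440 ≈ -0.21838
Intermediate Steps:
x(V) = (-107 + V)/(12 + V)
-9889/44380 + (x(-139)/(-5488) - 4053/D(41))/(-43378) = -9889/44380 + (((-107 - 139)/(12 - 139))/(-5488) - 4053/21)/(-43378) = -9889*1/44380 + ((-246/(-127))*(-1/5488) - 4053*1/21)*(-1/43378) = -9889/44380 + (-1/127*(-246)*(-1/5488) - 193)*(-1/43378) = -9889/44380 + ((246/127)*(-1/5488) - 193)*(-1/43378) = -9889/44380 + (-123/348488 - 193)*(-1/43378) = -9889/44380 - 67258307/348488*(-1/43378) = -9889/44380 + 67258307/15116712464 = -5232294496137/23959989255440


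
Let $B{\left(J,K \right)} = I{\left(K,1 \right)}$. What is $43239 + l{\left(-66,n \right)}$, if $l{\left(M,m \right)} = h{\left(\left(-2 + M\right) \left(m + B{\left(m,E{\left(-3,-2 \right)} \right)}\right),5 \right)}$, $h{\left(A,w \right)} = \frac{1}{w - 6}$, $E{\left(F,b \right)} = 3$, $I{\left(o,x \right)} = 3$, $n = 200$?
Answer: $43238$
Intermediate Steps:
$B{\left(J,K \right)} = 3$
$h{\left(A,w \right)} = \frac{1}{-6 + w}$
$l{\left(M,m \right)} = -1$ ($l{\left(M,m \right)} = \frac{1}{-6 + 5} = \frac{1}{-1} = -1$)
$43239 + l{\left(-66,n \right)} = 43239 - 1 = 43238$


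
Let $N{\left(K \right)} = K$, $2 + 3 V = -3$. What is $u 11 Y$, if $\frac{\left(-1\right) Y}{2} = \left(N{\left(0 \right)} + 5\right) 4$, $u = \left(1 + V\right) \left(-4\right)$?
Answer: $- \frac{3520}{3} \approx -1173.3$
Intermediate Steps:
$V = - \frac{5}{3}$ ($V = - \frac{2}{3} + \frac{1}{3} \left(-3\right) = - \frac{2}{3} - 1 = - \frac{5}{3} \approx -1.6667$)
$u = \frac{8}{3}$ ($u = \left(1 - \frac{5}{3}\right) \left(-4\right) = \left(- \frac{2}{3}\right) \left(-4\right) = \frac{8}{3} \approx 2.6667$)
$Y = -40$ ($Y = - 2 \left(0 + 5\right) 4 = - 2 \cdot 5 \cdot 4 = \left(-2\right) 20 = -40$)
$u 11 Y = \frac{8}{3} \cdot 11 \left(-40\right) = \frac{88}{3} \left(-40\right) = - \frac{3520}{3}$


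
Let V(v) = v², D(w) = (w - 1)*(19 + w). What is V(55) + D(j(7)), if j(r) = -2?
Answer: 2974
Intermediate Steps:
D(w) = (-1 + w)*(19 + w)
V(55) + D(j(7)) = 55² + (-19 + (-2)² + 18*(-2)) = 3025 + (-19 + 4 - 36) = 3025 - 51 = 2974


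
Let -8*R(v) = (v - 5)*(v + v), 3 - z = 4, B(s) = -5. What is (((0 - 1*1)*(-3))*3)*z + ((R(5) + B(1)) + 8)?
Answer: -6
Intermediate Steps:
z = -1 (z = 3 - 1*4 = 3 - 4 = -1)
R(v) = -v*(-5 + v)/4 (R(v) = -(v - 5)*(v + v)/8 = -(-5 + v)*2*v/8 = -v*(-5 + v)/4)
(((0 - 1*1)*(-3))*3)*z + ((R(5) + B(1)) + 8) = (((0 - 1*1)*(-3))*3)*(-1) + (((¼)*5*(5 - 1*5) - 5) + 8) = (((0 - 1)*(-3))*3)*(-1) + (((¼)*5*(5 - 5) - 5) + 8) = (-1*(-3)*3)*(-1) + (((¼)*5*0 - 5) + 8) = (3*3)*(-1) + ((0 - 5) + 8) = 9*(-1) + (-5 + 8) = -9 + 3 = -6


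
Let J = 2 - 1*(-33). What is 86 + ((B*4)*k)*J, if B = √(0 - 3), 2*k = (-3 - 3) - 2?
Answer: 86 - 560*I*√3 ≈ 86.0 - 969.95*I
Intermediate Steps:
k = -4 (k = ((-3 - 3) - 2)/2 = (-6 - 2)/2 = (½)*(-8) = -4)
J = 35 (J = 2 + 33 = 35)
B = I*√3 (B = √(-3) = I*√3 ≈ 1.732*I)
86 + ((B*4)*k)*J = 86 + (((I*√3)*4)*(-4))*35 = 86 + ((4*I*√3)*(-4))*35 = 86 - 16*I*√3*35 = 86 - 560*I*√3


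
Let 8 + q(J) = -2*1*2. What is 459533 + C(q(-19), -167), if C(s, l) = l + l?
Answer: 459199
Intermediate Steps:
q(J) = -12 (q(J) = -8 - 2*1*2 = -8 - 2*2 = -8 - 4 = -12)
C(s, l) = 2*l
459533 + C(q(-19), -167) = 459533 + 2*(-167) = 459533 - 334 = 459199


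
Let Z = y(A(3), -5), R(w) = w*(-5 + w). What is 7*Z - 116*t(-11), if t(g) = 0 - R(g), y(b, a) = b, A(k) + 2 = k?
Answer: 20423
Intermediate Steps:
A(k) = -2 + k
Z = 1 (Z = -2 + 3 = 1)
t(g) = -g*(-5 + g) (t(g) = 0 - g*(-5 + g) = -g*(-5 + g))
7*Z - 116*t(-11) = 7*1 - (-1276)*(5 - 1*(-11)) = 7 - (-1276)*(5 + 11) = 7 - (-1276)*16 = 7 - 116*(-176) = 7 + 20416 = 20423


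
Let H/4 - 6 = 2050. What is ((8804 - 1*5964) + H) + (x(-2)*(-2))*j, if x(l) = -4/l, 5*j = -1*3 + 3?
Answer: 11064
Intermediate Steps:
H = 8224 (H = 24 + 4*2050 = 24 + 8200 = 8224)
j = 0 (j = (-1*3 + 3)/5 = (-3 + 3)/5 = (⅕)*0 = 0)
((8804 - 1*5964) + H) + (x(-2)*(-2))*j = ((8804 - 1*5964) + 8224) + (-4/(-2)*(-2))*0 = ((8804 - 5964) + 8224) + (-4*(-½)*(-2))*0 = (2840 + 8224) + (2*(-2))*0 = 11064 - 4*0 = 11064 + 0 = 11064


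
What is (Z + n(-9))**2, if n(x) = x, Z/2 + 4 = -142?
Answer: 90601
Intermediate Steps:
Z = -292 (Z = -8 + 2*(-142) = -8 - 284 = -292)
(Z + n(-9))**2 = (-292 - 9)**2 = (-301)**2 = 90601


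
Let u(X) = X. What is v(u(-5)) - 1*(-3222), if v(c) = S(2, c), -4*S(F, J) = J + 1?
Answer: 3223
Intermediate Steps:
S(F, J) = -¼ - J/4 (S(F, J) = -(J + 1)/4 = -(1 + J)/4 = -¼ - J/4)
v(c) = -¼ - c/4
v(u(-5)) - 1*(-3222) = (-¼ - ¼*(-5)) - 1*(-3222) = (-¼ + 5/4) + 3222 = 1 + 3222 = 3223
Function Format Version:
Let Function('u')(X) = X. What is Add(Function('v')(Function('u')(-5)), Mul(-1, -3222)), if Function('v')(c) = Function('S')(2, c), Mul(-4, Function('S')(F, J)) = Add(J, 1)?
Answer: 3223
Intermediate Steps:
Function('S')(F, J) = Add(Rational(-1, 4), Mul(Rational(-1, 4), J)) (Function('S')(F, J) = Mul(Rational(-1, 4), Add(J, 1)) = Mul(Rational(-1, 4), Add(1, J)) = Add(Rational(-1, 4), Mul(Rational(-1, 4), J)))
Function('v')(c) = Add(Rational(-1, 4), Mul(Rational(-1, 4), c))
Add(Function('v')(Function('u')(-5)), Mul(-1, -3222)) = Add(Add(Rational(-1, 4), Mul(Rational(-1, 4), -5)), Mul(-1, -3222)) = Add(Add(Rational(-1, 4), Rational(5, 4)), 3222) = Add(1, 3222) = 3223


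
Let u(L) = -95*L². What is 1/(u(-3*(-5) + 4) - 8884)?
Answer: -1/43179 ≈ -2.3159e-5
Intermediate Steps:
1/(u(-3*(-5) + 4) - 8884) = 1/(-95*(-3*(-5) + 4)² - 8884) = 1/(-95*(15 + 4)² - 8884) = 1/(-95*19² - 8884) = 1/(-95*361 - 8884) = 1/(-34295 - 8884) = 1/(-43179) = -1/43179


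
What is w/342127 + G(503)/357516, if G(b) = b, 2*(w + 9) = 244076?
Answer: 43799409845/122315876532 ≈ 0.35808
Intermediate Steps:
w = 122029 (w = -9 + (½)*244076 = -9 + 122038 = 122029)
w/342127 + G(503)/357516 = 122029/342127 + 503/357516 = 43799409845/122315876532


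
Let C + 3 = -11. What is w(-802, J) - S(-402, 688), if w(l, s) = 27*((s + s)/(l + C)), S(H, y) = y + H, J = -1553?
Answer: -24919/136 ≈ -183.23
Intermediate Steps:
C = -14 (C = -3 - 11 = -14)
S(H, y) = H + y
w(l, s) = 54*s/(-14 + l) (w(l, s) = 27*((s + s)/(l - 14)) = 27*((2*s)/(-14 + l)) = 27*(2*s/(-14 + l)) = 54*s/(-14 + l))
w(-802, J) - S(-402, 688) = 54*(-1553)/(-14 - 802) - (-402 + 688) = 54*(-1553)/(-816) - 1*286 = 54*(-1553)*(-1/816) - 286 = 13977/136 - 286 = -24919/136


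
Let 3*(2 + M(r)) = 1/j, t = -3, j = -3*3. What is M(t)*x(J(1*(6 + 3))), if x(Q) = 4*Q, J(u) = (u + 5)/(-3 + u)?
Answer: -1540/81 ≈ -19.012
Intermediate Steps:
j = -9
M(r) = -55/27 (M(r) = -2 + (1/3)/(-9) = -2 + (1/3)*(-1/9) = -2 - 1/27 = -55/27)
J(u) = (5 + u)/(-3 + u)
M(t)*x(J(1*(6 + 3))) = -220*(5 + 1*(6 + 3))/(-3 + 1*(6 + 3))/27 = -220*(5 + 1*9)/(-3 + 1*9)/27 = -220*(5 + 9)/(-3 + 9)/27 = -220*14/6/27 = -220*(1/6)*14/27 = -220*7/(27*3) = -55/27*28/3 = -1540/81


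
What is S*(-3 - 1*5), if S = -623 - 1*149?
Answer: 6176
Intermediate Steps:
S = -772 (S = -623 - 149 = -772)
S*(-3 - 1*5) = -772*(-3 - 1*5) = -772*(-3 - 5) = -772*(-8) = 6176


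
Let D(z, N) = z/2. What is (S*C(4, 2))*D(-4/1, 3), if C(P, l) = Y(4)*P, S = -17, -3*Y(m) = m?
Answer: -544/3 ≈ -181.33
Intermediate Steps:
Y(m) = -m/3
C(P, l) = -4*P/3 (C(P, l) = (-⅓*4)*P = -4*P/3)
D(z, N) = z/2 (D(z, N) = z*(½) = z/2)
(S*C(4, 2))*D(-4/1, 3) = (-(-68)*4/3)*((-4/1)/2) = (-17*(-16/3))*((-4*1)/2) = 272*((½)*(-4))/3 = (272/3)*(-2) = -544/3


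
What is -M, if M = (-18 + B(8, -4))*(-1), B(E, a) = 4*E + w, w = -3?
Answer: 11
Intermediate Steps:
B(E, a) = -3 + 4*E (B(E, a) = 4*E - 3 = -3 + 4*E)
M = -11 (M = (-18 + (-3 + 4*8))*(-1) = (-18 + (-3 + 32))*(-1) = (-18 + 29)*(-1) = 11*(-1) = -11)
-M = -1*(-11) = 11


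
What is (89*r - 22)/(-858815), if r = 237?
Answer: -21071/858815 ≈ -0.024535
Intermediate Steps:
(89*r - 22)/(-858815) = (89*237 - 22)/(-858815) = (21093 - 22)*(-1/858815) = 21071*(-1/858815) = -21071/858815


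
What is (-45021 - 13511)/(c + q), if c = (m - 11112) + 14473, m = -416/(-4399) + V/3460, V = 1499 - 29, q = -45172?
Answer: 89088864728/63637809205 ≈ 1.3999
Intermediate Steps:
V = 1470
m = 790589/1522054 (m = -416/(-4399) + 1470/3460 = -416*(-1/4399) + 1470*(1/3460) = 416/4399 + 147/346 = 790589/1522054 ≈ 0.51942)
c = 5116414083/1522054 (c = (790589/1522054 - 11112) + 14473 = -16912273459/1522054 + 14473 = 5116414083/1522054 ≈ 3361.5)
(-45021 - 13511)/(c + q) = (-45021 - 13511)/(5116414083/1522054 - 45172) = -58532/(-63637809205/1522054) = -58532*(-1522054/63637809205) = 89088864728/63637809205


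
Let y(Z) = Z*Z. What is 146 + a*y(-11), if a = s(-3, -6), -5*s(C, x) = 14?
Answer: -964/5 ≈ -192.80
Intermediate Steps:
y(Z) = Z²
s(C, x) = -14/5 (s(C, x) = -⅕*14 = -14/5)
a = -14/5 ≈ -2.8000
146 + a*y(-11) = 146 - 14/5*(-11)² = 146 - 14/5*121 = 146 - 1694/5 = -964/5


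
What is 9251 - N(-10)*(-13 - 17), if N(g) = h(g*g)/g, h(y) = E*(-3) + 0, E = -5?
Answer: 9206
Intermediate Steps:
h(y) = 15 (h(y) = -5*(-3) + 0 = 15 + 0 = 15)
N(g) = 15/g
9251 - N(-10)*(-13 - 17) = 9251 - 15/(-10)*(-13 - 17) = 9251 - 15*(-⅒)*(-30) = 9251 - (-3)*(-30)/2 = 9251 - 1*45 = 9251 - 45 = 9206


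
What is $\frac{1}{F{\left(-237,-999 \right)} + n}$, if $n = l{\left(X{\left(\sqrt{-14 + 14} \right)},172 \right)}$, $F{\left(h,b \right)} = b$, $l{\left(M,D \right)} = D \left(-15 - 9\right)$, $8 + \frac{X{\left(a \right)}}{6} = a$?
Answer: $- \frac{1}{5127} \approx -0.00019505$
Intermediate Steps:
$X{\left(a \right)} = -48 + 6 a$
$l{\left(M,D \right)} = - 24 D$ ($l{\left(M,D \right)} = D \left(-24\right) = - 24 D$)
$n = -4128$ ($n = \left(-24\right) 172 = -4128$)
$\frac{1}{F{\left(-237,-999 \right)} + n} = \frac{1}{-999 - 4128} = \frac{1}{-5127} = - \frac{1}{5127}$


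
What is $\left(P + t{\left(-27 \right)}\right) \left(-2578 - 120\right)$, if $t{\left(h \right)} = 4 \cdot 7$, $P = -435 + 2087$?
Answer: $-4532640$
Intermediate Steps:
$P = 1652$
$t{\left(h \right)} = 28$
$\left(P + t{\left(-27 \right)}\right) \left(-2578 - 120\right) = \left(1652 + 28\right) \left(-2578 - 120\right) = 1680 \left(-2578 + \left(-823 + 703\right)\right) = 1680 \left(-2578 - 120\right) = 1680 \left(-2698\right) = -4532640$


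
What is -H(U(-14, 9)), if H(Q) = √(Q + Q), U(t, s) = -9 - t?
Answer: -√10 ≈ -3.1623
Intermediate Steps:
H(Q) = √2*√Q (H(Q) = √(2*Q) = √2*√Q)
-H(U(-14, 9)) = -√2*√(-9 - 1*(-14)) = -√2*√(-9 + 14) = -√2*√5 = -√10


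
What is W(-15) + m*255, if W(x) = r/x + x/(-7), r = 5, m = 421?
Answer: 2254493/21 ≈ 1.0736e+5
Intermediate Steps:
W(x) = 5/x - x/7 (W(x) = 5/x + x/(-7) = 5/x + x*(-1/7) = 5/x - x/7)
W(-15) + m*255 = (5/(-15) - 1/7*(-15)) + 421*255 = (5*(-1/15) + 15/7) + 107355 = (-1/3 + 15/7) + 107355 = 38/21 + 107355 = 2254493/21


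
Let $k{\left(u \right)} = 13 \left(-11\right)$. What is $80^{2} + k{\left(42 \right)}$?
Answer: $6257$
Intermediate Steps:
$k{\left(u \right)} = -143$
$80^{2} + k{\left(42 \right)} = 80^{2} - 143 = 6400 - 143 = 6257$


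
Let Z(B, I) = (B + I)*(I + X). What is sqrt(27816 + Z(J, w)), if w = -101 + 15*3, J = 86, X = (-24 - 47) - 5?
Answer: 4*sqrt(1491) ≈ 154.45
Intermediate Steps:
X = -76 (X = -71 - 5 = -76)
w = -56 (w = -101 + 45 = -56)
Z(B, I) = (-76 + I)*(B + I) (Z(B, I) = (B + I)*(I - 76) = (B + I)*(-76 + I) = (-76 + I)*(B + I))
sqrt(27816 + Z(J, w)) = sqrt(27816 + ((-56)**2 - 76*86 - 76*(-56) + 86*(-56))) = sqrt(27816 + (3136 - 6536 + 4256 - 4816)) = sqrt(27816 - 3960) = sqrt(23856) = 4*sqrt(1491)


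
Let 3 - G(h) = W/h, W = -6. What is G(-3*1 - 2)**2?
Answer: 81/25 ≈ 3.2400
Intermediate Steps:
G(h) = 3 + 6/h (G(h) = 3 - (-6)/h = 3 + 6/h)
G(-3*1 - 2)**2 = (3 + 6/(-3*1 - 2))**2 = (3 + 6/(-3 - 2))**2 = (3 + 6/(-5))**2 = (3 + 6*(-1/5))**2 = (3 - 6/5)**2 = (9/5)**2 = 81/25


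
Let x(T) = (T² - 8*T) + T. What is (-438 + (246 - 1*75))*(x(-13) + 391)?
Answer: -173817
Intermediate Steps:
x(T) = T² - 7*T
(-438 + (246 - 1*75))*(x(-13) + 391) = (-438 + (246 - 1*75))*(-13*(-7 - 13) + 391) = (-438 + (246 - 75))*(-13*(-20) + 391) = (-438 + 171)*(260 + 391) = -267*651 = -173817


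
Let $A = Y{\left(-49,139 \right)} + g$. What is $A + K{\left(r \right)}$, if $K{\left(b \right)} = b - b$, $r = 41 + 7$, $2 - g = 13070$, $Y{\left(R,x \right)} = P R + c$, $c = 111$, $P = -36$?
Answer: $-11193$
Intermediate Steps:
$Y{\left(R,x \right)} = 111 - 36 R$ ($Y{\left(R,x \right)} = - 36 R + 111 = 111 - 36 R$)
$g = -13068$ ($g = 2 - 13070 = -13068$)
$r = 48$
$A = -11193$ ($A = \left(111 - -1764\right) - 13068 = \left(111 + 1764\right) - 13068 = 1875 - 13068 = -11193$)
$K{\left(b \right)} = 0$
$A + K{\left(r \right)} = -11193 + 0 = -11193$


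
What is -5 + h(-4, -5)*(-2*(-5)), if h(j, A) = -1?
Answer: -15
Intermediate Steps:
-5 + h(-4, -5)*(-2*(-5)) = -5 - (-2)*(-5) = -5 - 1*10 = -5 - 10 = -15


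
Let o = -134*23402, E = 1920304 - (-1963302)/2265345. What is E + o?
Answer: -917889955426/755115 ≈ -1.2156e+6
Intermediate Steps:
E = 1450051009394/755115 (E = 1920304 - (-1963302)/2265345 = 1920304 - 1*(-654434/755115) = 1920304 + 654434/755115 = 1450051009394/755115 ≈ 1.9203e+6)
o = -3135868
E + o = 1450051009394/755115 - 3135868 = -917889955426/755115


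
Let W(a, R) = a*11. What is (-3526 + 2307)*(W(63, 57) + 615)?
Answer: -1594452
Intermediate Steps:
W(a, R) = 11*a
(-3526 + 2307)*(W(63, 57) + 615) = (-3526 + 2307)*(11*63 + 615) = -1219*(693 + 615) = -1219*1308 = -1594452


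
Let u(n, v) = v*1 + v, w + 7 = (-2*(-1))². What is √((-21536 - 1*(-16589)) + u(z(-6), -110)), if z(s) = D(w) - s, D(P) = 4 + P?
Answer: I*√5167 ≈ 71.882*I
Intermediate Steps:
w = -3 (w = -7 + (-2*(-1))² = -7 + 2² = -7 + 4 = -3)
z(s) = 1 - s (z(s) = (4 - 3) - s = 1 - s)
u(n, v) = 2*v (u(n, v) = v + v = 2*v)
√((-21536 - 1*(-16589)) + u(z(-6), -110)) = √((-21536 - 1*(-16589)) + 2*(-110)) = √((-21536 + 16589) - 220) = √(-4947 - 220) = √(-5167) = I*√5167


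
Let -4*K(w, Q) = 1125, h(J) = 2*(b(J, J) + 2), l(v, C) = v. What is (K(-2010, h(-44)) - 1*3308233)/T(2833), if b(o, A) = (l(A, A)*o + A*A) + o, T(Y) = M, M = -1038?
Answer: 13234057/4152 ≈ 3187.4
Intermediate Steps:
T(Y) = -1038
b(o, A) = o + A**2 + A*o (b(o, A) = (A*o + A*A) + o = (A*o + A**2) + o = (A**2 + A*o) + o = o + A**2 + A*o)
h(J) = 4 + 2*J + 4*J**2 (h(J) = 2*((J + J**2 + J*J) + 2) = 2*((J + J**2 + J**2) + 2) = 2*((J + 2*J**2) + 2) = 2*(2 + J + 2*J**2) = 4 + 2*J + 4*J**2)
K(w, Q) = -1125/4 (K(w, Q) = -1/4*1125 = -1125/4)
(K(-2010, h(-44)) - 1*3308233)/T(2833) = (-1125/4 - 1*3308233)/(-1038) = (-1125/4 - 3308233)*(-1/1038) = -13234057/4*(-1/1038) = 13234057/4152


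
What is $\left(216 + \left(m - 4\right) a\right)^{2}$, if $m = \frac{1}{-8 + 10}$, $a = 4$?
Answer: $40804$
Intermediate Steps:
$m = \frac{1}{2} \approx 0.5$
$\left(216 + \left(m - 4\right) a\right)^{2} = \left(216 + \left(\frac{1}{2} - 4\right) 4\right)^{2} = \left(216 - 14\right)^{2} = 202^{2} = 40804$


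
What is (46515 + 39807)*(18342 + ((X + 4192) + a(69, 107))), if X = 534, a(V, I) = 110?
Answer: 2000771316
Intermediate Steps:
(46515 + 39807)*(18342 + ((X + 4192) + a(69, 107))) = (46515 + 39807)*(18342 + ((534 + 4192) + 110)) = 86322*(18342 + (4726 + 110)) = 86322*(18342 + 4836) = 86322*23178 = 2000771316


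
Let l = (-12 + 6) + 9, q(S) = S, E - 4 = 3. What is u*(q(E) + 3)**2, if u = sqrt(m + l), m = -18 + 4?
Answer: 100*I*sqrt(11) ≈ 331.66*I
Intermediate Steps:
E = 7 (E = 4 + 3 = 7)
m = -14
l = 3 (l = -6 + 9 = 3)
u = I*sqrt(11) (u = sqrt(-14 + 3) = sqrt(-11) = I*sqrt(11) ≈ 3.3166*I)
u*(q(E) + 3)**2 = (I*sqrt(11))*(7 + 3)**2 = (I*sqrt(11))*10**2 = (I*sqrt(11))*100 = 100*I*sqrt(11)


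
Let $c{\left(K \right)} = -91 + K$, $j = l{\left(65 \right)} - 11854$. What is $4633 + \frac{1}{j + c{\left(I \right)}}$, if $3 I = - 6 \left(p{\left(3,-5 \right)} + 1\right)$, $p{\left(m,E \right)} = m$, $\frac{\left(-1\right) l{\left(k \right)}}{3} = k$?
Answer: $\frac{56281683}{12148} \approx 4633.0$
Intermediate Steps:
$l{\left(k \right)} = - 3 k$
$j = -12049$ ($j = \left(-3\right) 65 - 11854 = -195 - 11854 = -12049$)
$I = -8$ ($I = \frac{\left(-6\right) \left(3 + 1\right)}{3} = \frac{\left(-6\right) 4}{3} = \frac{1}{3} \left(-24\right) = -8$)
$4633 + \frac{1}{j + c{\left(I \right)}} = 4633 + \frac{1}{-12049 - 99} = 4633 + \frac{1}{-12148} = 4633 - \frac{1}{12148} = \frac{56281683}{12148}$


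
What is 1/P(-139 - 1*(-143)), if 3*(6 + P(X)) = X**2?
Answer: -3/2 ≈ -1.5000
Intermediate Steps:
P(X) = -6 + X**2/3
1/P(-139 - 1*(-143)) = 1/(-6 + (-139 - 1*(-143))**2/3) = 1/(-6 + (-139 + 143)**2/3) = 1/(-6 + (1/3)*4**2) = 1/(-6 + (1/3)*16) = 1/(-6 + 16/3) = 1/(-2/3) = -3/2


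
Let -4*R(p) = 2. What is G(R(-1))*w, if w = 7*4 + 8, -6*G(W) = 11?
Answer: -66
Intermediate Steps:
R(p) = -½ (R(p) = -¼*2 = -½)
G(W) = -11/6 (G(W) = -⅙*11 = -11/6)
w = 36 (w = 28 + 8 = 36)
G(R(-1))*w = -11/6*36 = -66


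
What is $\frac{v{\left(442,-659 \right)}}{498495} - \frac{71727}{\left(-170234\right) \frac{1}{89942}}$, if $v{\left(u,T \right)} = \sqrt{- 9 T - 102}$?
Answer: $\frac{3225634917}{85117} + \frac{\sqrt{5829}}{498495} \approx 37897.0$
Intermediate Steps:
$v{\left(u,T \right)} = \sqrt{-102 - 9 T}$
$\frac{v{\left(442,-659 \right)}}{498495} - \frac{71727}{\left(-170234\right) \frac{1}{89942}} = \frac{\sqrt{-102 - -5931}}{498495} - \frac{71727}{\left(-170234\right) \frac{1}{89942}} = \sqrt{-102 + 5931} \cdot \frac{1}{498495} - \frac{71727}{\left(-170234\right) \frac{1}{89942}} = \sqrt{5829} \cdot \frac{1}{498495} - \frac{71727}{- \frac{85117}{44971}} = \frac{\sqrt{5829}}{498495} - - \frac{3225634917}{85117} = \frac{\sqrt{5829}}{498495} + \frac{3225634917}{85117} = \frac{3225634917}{85117} + \frac{\sqrt{5829}}{498495}$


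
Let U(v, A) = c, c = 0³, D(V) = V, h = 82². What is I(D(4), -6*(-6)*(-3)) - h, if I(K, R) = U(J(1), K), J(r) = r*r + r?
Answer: -6724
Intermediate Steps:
h = 6724
J(r) = r + r² (J(r) = r² + r = r + r²)
c = 0
U(v, A) = 0
I(K, R) = 0
I(D(4), -6*(-6)*(-3)) - h = 0 - 1*6724 = 0 - 6724 = -6724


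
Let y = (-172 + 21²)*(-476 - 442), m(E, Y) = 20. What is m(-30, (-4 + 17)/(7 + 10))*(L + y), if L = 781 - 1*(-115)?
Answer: -4920920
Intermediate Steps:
L = 896 (L = 781 + 115 = 896)
y = -246942 (y = (-172 + 441)*(-918) = 269*(-918) = -246942)
m(-30, (-4 + 17)/(7 + 10))*(L + y) = 20*(896 - 246942) = 20*(-246046) = -4920920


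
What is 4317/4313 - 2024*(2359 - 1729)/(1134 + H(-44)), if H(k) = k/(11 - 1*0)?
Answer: -549471435/487369 ≈ -1127.4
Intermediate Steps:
H(k) = k/11 (H(k) = k/(11 + 0) = k/11)
4317/4313 - 2024*(2359 - 1729)/(1134 + H(-44)) = 4317/4313 - 2024*(2359 - 1729)/(1134 + (1/11)*(-44)) = 4317*(1/4313) - 2024*630/(1134 - 4) = 4317/4313 - 2024/(1130*(1/630)) = 4317/4313 - 2024/113/63 = 4317/4313 - 2024*63/113 = 4317/4313 - 127512/113 = -549471435/487369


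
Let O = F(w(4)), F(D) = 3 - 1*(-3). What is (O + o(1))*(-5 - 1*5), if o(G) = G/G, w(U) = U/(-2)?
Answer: -70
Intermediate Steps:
w(U) = -U/2 (w(U) = U*(-½) = -U/2)
F(D) = 6 (F(D) = 3 + 3 = 6)
O = 6
o(G) = 1
(O + o(1))*(-5 - 1*5) = (6 + 1)*(-5 - 1*5) = 7*(-5 - 5) = 7*(-10) = -70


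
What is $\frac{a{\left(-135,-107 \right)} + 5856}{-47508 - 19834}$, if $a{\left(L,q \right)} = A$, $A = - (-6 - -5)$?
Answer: $- \frac{5857}{67342} \approx -0.086974$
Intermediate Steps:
$A = 1$ ($A = - (-6 + 5) = \left(-1\right) \left(-1\right) = 1$)
$a{\left(L,q \right)} = 1$
$\frac{a{\left(-135,-107 \right)} + 5856}{-47508 - 19834} = \frac{1 + 5856}{-47508 - 19834} = \frac{5857}{-67342} = 5857 \left(- \frac{1}{67342}\right) = - \frac{5857}{67342}$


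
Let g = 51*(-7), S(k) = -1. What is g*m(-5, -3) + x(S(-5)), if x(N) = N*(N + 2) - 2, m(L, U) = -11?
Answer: 3924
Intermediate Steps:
g = -357
x(N) = -2 + N*(2 + N) (x(N) = N*(2 + N) - 2 = -2 + N*(2 + N))
g*m(-5, -3) + x(S(-5)) = -357*(-11) + (-2 + (-1)² + 2*(-1)) = 3927 + (-2 + 1 - 2) = 3927 - 3 = 3924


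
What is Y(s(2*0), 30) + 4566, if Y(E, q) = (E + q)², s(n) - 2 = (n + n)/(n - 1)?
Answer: 5590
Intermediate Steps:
s(n) = 2 + 2*n/(-1 + n) (s(n) = 2 + (n + n)/(n - 1) = 2 + (2*n)/(-1 + n) = 2 + 2*n/(-1 + n))
Y(s(2*0), 30) + 4566 = (2*(-1 + 2*(2*0))/(-1 + 2*0) + 30)² + 4566 = (2*(-1 + 2*0)/(-1 + 0) + 30)² + 4566 = (2*(-1 + 0)/(-1) + 30)² + 4566 = (2*(-1)*(-1) + 30)² + 4566 = (2 + 30)² + 4566 = 32² + 4566 = 1024 + 4566 = 5590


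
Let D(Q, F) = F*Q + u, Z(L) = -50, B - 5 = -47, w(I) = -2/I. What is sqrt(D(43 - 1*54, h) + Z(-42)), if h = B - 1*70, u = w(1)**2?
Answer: sqrt(1186) ≈ 34.438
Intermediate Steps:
u = 4 (u = (-2/1)**2 = (-2*1)**2 = (-2)**2 = 4)
B = -42 (B = 5 - 47 = -42)
h = -112 (h = -42 - 1*70 = -42 - 70 = -112)
D(Q, F) = 4 + F*Q (D(Q, F) = F*Q + 4 = 4 + F*Q)
sqrt(D(43 - 1*54, h) + Z(-42)) = sqrt((4 - 112*(43 - 1*54)) - 50) = sqrt((4 - 112*(43 - 54)) - 50) = sqrt((4 - 112*(-11)) - 50) = sqrt((4 + 1232) - 50) = sqrt(1236 - 50) = sqrt(1186)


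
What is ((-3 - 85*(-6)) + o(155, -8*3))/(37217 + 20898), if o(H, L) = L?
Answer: 483/58115 ≈ 0.0083111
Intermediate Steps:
((-3 - 85*(-6)) + o(155, -8*3))/(37217 + 20898) = ((-3 - 85*(-6)) - 8*3)/(37217 + 20898) = ((-3 + 510) - 24)/58115 = (507 - 24)*(1/58115) = 483*(1/58115) = 483/58115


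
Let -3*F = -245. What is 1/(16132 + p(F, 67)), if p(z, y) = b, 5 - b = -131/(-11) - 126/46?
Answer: 253/4080341 ≈ 6.2005e-5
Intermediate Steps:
F = 245/3 (F = -⅓*(-245) = 245/3 ≈ 81.667)
b = -1055/253 (b = 5 - (-131/(-11) - 126/46) = 5 - (-131*(-1/11) - 126*1/46) = 5 - (131/11 - 63/23) = 5 - 1*2320/253 = 5 - 2320/253 = -1055/253 ≈ -4.1700)
p(z, y) = -1055/253
1/(16132 + p(F, 67)) = 1/(16132 - 1055/253) = 1/(4080341/253) = 253/4080341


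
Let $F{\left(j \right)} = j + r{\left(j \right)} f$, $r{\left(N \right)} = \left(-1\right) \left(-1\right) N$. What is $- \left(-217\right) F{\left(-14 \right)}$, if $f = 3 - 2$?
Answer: $-6076$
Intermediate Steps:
$f = 1$
$r{\left(N \right)} = N$ ($r{\left(N \right)} = 1 N = N$)
$F{\left(j \right)} = 2 j$ ($F{\left(j \right)} = j + j 1 = j + j = 2 j$)
$- \left(-217\right) F{\left(-14 \right)} = - \left(-217\right) 2 \left(-14\right) = - \left(-217\right) \left(-28\right) = \left(-1\right) 6076 = -6076$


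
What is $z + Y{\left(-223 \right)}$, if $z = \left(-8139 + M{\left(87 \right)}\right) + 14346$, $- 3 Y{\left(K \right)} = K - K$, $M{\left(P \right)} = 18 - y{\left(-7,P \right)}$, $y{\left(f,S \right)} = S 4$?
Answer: $5877$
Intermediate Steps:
$y{\left(f,S \right)} = 4 S$
$M{\left(P \right)} = 18 - 4 P$
$Y{\left(K \right)} = 0$ ($Y{\left(K \right)} = - \frac{K - K}{3} = \left(- \frac{1}{3}\right) 0 = 0$)
$z = 5877$ ($z = \left(-8139 + \left(18 - 348\right)\right) + 14346 = \left(-8139 - 330\right) + 14346 = -8469 + 14346 = 5877$)
$z + Y{\left(-223 \right)} = 5877 + 0 = 5877$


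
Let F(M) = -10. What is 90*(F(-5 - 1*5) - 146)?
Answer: -14040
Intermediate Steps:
90*(F(-5 - 1*5) - 146) = 90*(-10 - 146) = 90*(-156) = -14040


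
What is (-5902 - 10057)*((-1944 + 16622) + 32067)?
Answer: -746003455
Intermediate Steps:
(-5902 - 10057)*((-1944 + 16622) + 32067) = -15959*(14678 + 32067) = -15959*46745 = -746003455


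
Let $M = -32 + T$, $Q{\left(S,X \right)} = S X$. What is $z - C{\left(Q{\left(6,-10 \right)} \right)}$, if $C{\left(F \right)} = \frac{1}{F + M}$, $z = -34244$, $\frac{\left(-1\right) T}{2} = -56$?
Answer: $- \frac{684881}{20} \approx -34244.0$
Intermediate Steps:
$T = 112$ ($T = \left(-2\right) \left(-56\right) = 112$)
$M = 80$ ($M = -32 + 112 = 80$)
$C{\left(F \right)} = \frac{1}{80 + F}$ ($C{\left(F \right)} = \frac{1}{F + 80} = \frac{1}{80 + F}$)
$z - C{\left(Q{\left(6,-10 \right)} \right)} = -34244 - \frac{1}{80 + 6 \left(-10\right)} = -34244 - \frac{1}{80 - 60} = -34244 - \frac{1}{20} = - \frac{684881}{20}$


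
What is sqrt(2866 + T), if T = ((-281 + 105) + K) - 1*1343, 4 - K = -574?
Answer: 5*sqrt(77) ≈ 43.875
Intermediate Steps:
K = 578 (K = 4 - 1*(-574) = 4 + 574 = 578)
T = -941 (T = ((-281 + 105) + 578) - 1*1343 = (-176 + 578) - 1343 = 402 - 1343 = -941)
sqrt(2866 + T) = sqrt(2866 - 941) = sqrt(1925) = 5*sqrt(77)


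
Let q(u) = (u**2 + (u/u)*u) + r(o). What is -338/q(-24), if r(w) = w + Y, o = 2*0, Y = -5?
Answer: -338/547 ≈ -0.61792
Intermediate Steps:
o = 0
r(w) = -5 + w (r(w) = w - 5 = -5 + w)
q(u) = -5 + u + u**2 (q(u) = (u**2 + (u/u)*u) + (-5 + 0) = (u**2 + 1*u) - 5 = (u**2 + u) - 5 = (u + u**2) - 5 = -5 + u + u**2)
-338/q(-24) = -338/(-5 - 24 + (-24)**2) = -338/(-5 - 24 + 576) = -338/547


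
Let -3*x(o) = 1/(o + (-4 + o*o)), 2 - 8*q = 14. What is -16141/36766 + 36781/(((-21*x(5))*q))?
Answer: -70319431753/772086 ≈ -91077.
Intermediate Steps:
q = -3/2 (q = ¼ - ⅛*14 = ¼ - 7/4 = -3/2 ≈ -1.5000)
x(o) = -1/(3*(-4 + o + o²)) (x(o) = -1/(3*(o + (-4 + o*o))) = -1/(3*(o + (-4 + o²))) = -1/(3*(-4 + o + o²)))
-16141/36766 + 36781/(((-21*x(5))*q)) = -16141/36766 + 36781/((-(-21)/(-12 + 3*5 + 3*5²)*(-3/2))) = -16141*1/36766 + 36781/((-(-21)/(-12 + 15 + 3*25)*(-3/2))) = -16141/36766 + 36781/((-(-21)/(-12 + 15 + 75)*(-3/2))) = -16141/36766 + 36781/((-(-21)/78*(-3/2))) = -16141/36766 + 36781/((-21*(-1/78)*(-3/2))) = -16141/36766 + 36781/(((7/26)*(-3/2))) = -16141/36766 + 36781/(-21/52) = -16141/36766 + 36781*(-52/21) = -16141/36766 - 1912612/21 = -70319431753/772086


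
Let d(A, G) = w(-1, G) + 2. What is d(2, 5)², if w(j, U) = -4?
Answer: 4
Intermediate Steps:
d(A, G) = -2 (d(A, G) = -4 + 2 = -2)
d(2, 5)² = (-2)² = 4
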